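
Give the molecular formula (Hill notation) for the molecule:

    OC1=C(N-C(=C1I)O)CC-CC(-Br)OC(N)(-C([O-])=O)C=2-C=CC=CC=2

C16H17BrIN2O5-

Heavy atoms from the SMILES: 1 Br, 16 C, 1 I, 2 N, 5 O.
Implicit hydrogens by atom environment:
  5 × C (aromatic): 1 H each → 5
  5 × C (aromatic): no H
  3 × C: 2 H each → 6
  2 × C: no H
  2 × O: 1 H each → 2
  2 × O: no H
  1 × Br: no H
  1 × C: 1 H
  1 × I: no H
  1 × N: 2 H
  1 × N (aromatic): 1 H
  1 × O (charge -1): no H
  Total hydrogens = 17.
Net charge -1.
Molecular formula: C16H17BrIN2O5-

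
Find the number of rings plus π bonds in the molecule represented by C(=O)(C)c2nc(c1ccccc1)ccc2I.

Molecular formula from the SMILES: C13H10INO.
DoU = (2C + 2 + N − H − X)/2 = (2·13 + 2 + 1 − 10 − 1)/2 = 18/2 = 9.
(Structurally: 2 ring(s) + 7 π bond(s) = 9.)

9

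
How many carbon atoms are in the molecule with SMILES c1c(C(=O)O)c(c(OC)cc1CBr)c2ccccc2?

15

The symbol for carbon appears 15 times in the SMILES. Lowercase c denotes aromatic carbon and counts toward C.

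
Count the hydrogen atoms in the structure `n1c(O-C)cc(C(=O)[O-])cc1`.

6

Hydrogens are implicit in SMILES; fill each atom to its normal valence:
  3 × C (aromatic): 1 H each → 3
  2 × C (aromatic): no H
  2 × O: no H
  1 × C: 3 H
  1 × C: no H
  1 × N (aromatic): no H
  1 × O (charge -1): no H
  Total hydrogens = 6.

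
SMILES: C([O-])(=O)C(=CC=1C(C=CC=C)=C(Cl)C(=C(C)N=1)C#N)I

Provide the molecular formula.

C14H9ClIN2O2-

Heavy atoms from the SMILES: 14 C, 1 Cl, 1 I, 2 N, 2 O.
Implicit hydrogens by atom environment:
  5 × C (aromatic): no H
  4 × C: 1 H each → 4
  3 × C: no H
  1 × C: 3 H
  1 × C: 2 H
  1 × Cl: no H
  1 × I: no H
  1 × N (aromatic): no H
  1 × N: no H
  1 × O: no H
  1 × O (charge -1): no H
  Total hydrogens = 9.
Net charge -1.
Molecular formula: C14H9ClIN2O2-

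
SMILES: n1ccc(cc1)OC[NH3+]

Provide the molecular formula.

Heavy atoms from the SMILES: 6 C, 2 N, 1 O.
Implicit hydrogens by atom environment:
  4 × C (aromatic): 1 H each → 4
  1 × C: 2 H
  1 × C (aromatic): no H
  1 × N (charge +1): 3 H
  1 × N (aromatic): no H
  1 × O: no H
  Total hydrogens = 9.
Net charge +1.
Molecular formula: C6H9N2O+

C6H9N2O+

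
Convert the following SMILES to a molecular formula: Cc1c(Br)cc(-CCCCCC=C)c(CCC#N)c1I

C17H21BrIN

Heavy atoms from the SMILES: 1 Br, 17 C, 1 I, 1 N.
Implicit hydrogens by atom environment:
  8 × C: 2 H each → 16
  5 × C (aromatic): no H
  1 × Br: no H
  1 × C: 3 H
  1 × C (aromatic): 1 H
  1 × C: 1 H
  1 × C: no H
  1 × I: no H
  1 × N: no H
  Total hydrogens = 21.
Molecular formula: C17H21BrIN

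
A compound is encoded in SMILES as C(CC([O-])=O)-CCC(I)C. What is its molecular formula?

C7H12IO2-

Heavy atoms from the SMILES: 7 C, 1 I, 2 O.
Implicit hydrogens by atom environment:
  4 × C: 2 H each → 8
  1 × C: 3 H
  1 × C: 1 H
  1 × C: no H
  1 × I: no H
  1 × O: no H
  1 × O (charge -1): no H
  Total hydrogens = 12.
Net charge -1.
Molecular formula: C7H12IO2-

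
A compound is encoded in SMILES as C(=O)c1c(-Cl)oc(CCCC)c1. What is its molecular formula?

C9H11ClO2

Heavy atoms from the SMILES: 9 C, 1 Cl, 2 O.
Implicit hydrogens by atom environment:
  3 × C: 2 H each → 6
  3 × C (aromatic): no H
  1 × C: 3 H
  1 × C (aromatic): 1 H
  1 × C: 1 H
  1 × Cl: no H
  1 × O (aromatic): no H
  1 × O: no H
  Total hydrogens = 11.
Molecular formula: C9H11ClO2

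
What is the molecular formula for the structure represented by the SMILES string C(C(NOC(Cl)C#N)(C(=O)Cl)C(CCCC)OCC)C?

C13H22Cl2N2O3

Heavy atoms from the SMILES: 13 C, 2 Cl, 2 N, 3 O.
Implicit hydrogens by atom environment:
  5 × C: 2 H each → 10
  3 × C: 3 H each → 9
  3 × C: no H
  3 × O: no H
  2 × C: 1 H each → 2
  2 × Cl: no H
  1 × N: 1 H
  1 × N: no H
  Total hydrogens = 22.
Molecular formula: C13H22Cl2N2O3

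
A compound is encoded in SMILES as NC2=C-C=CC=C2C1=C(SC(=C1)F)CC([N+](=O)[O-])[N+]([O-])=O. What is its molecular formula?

Heavy atoms from the SMILES: 12 C, 1 F, 3 N, 4 O, 1 S.
Implicit hydrogens by atom environment:
  5 × C (aromatic): 1 H each → 5
  5 × C (aromatic): no H
  2 × N (charge +1): no H
  2 × O: no H
  2 × O (charge -1): no H
  1 × C: 2 H
  1 × C: 1 H
  1 × F: no H
  1 × N: 2 H
  1 × S (aromatic): no H
  Total hydrogens = 10.
Molecular formula: C12H10FN3O4S

C12H10FN3O4S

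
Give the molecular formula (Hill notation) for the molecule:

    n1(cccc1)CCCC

Heavy atoms from the SMILES: 8 C, 1 N.
Implicit hydrogens by atom environment:
  4 × C (aromatic): 1 H each → 4
  3 × C: 2 H each → 6
  1 × C: 3 H
  1 × N (aromatic): no H
  Total hydrogens = 13.
Molecular formula: C8H13N

C8H13N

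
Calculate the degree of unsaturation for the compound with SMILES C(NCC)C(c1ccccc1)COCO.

Molecular formula from the SMILES: C12H19NO2.
DoU = (2C + 2 + N − H − X)/2 = (2·12 + 2 + 1 − 19 − 0)/2 = 8/2 = 4.
(Structurally: 1 ring(s) + 3 π bond(s) = 4.)

4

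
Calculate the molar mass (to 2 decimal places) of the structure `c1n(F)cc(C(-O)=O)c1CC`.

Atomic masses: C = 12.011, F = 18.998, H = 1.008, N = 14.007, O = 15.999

Molecular formula: C7H8FNO2.
M = 7×12.011 + 1×18.998 + 8×1.008 + 1×14.007 + 2×15.999 = 157.14 g/mol.

157.14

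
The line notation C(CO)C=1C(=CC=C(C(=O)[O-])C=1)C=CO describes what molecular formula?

C11H11O4-

Heavy atoms from the SMILES: 11 C, 4 O.
Implicit hydrogens by atom environment:
  3 × C (aromatic): 1 H each → 3
  3 × C (aromatic): no H
  2 × C: 2 H each → 4
  2 × C: 1 H each → 2
  2 × O: 1 H each → 2
  1 × C: no H
  1 × O: no H
  1 × O (charge -1): no H
  Total hydrogens = 11.
Net charge -1.
Molecular formula: C11H11O4-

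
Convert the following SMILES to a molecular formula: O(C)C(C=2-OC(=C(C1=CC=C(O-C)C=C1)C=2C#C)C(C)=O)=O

C17H14O5

Heavy atoms from the SMILES: 17 C, 5 O.
Implicit hydrogens by atom environment:
  6 × C (aromatic): no H
  4 × C (aromatic): 1 H each → 4
  4 × O: no H
  3 × C: 3 H each → 9
  3 × C: no H
  1 × C: 1 H
  1 × O (aromatic): no H
  Total hydrogens = 14.
Molecular formula: C17H14O5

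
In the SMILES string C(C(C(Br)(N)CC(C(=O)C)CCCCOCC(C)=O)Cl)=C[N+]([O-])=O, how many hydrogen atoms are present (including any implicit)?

Hydrogens are implicit in SMILES; fill each atom to its normal valence:
  6 × C: 2 H each → 12
  4 × C: 1 H each → 4
  4 × O: no H
  3 × C: no H
  2 × C: 3 H each → 6
  1 × Br: no H
  1 × Cl: no H
  1 × N: 2 H
  1 × N (charge +1): no H
  1 × O (charge -1): no H
  Total hydrogens = 24.

24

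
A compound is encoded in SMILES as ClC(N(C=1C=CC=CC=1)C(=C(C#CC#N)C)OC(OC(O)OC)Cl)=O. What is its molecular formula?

Heavy atoms from the SMILES: 16 C, 2 Cl, 2 N, 5 O.
Implicit hydrogens by atom environment:
  6 × C: no H
  5 × C (aromatic): 1 H each → 5
  4 × O: no H
  2 × C: 3 H each → 6
  2 × C: 1 H each → 2
  2 × Cl: no H
  2 × N: no H
  1 × C (aromatic): no H
  1 × O: 1 H
  Total hydrogens = 14.
Molecular formula: C16H14Cl2N2O5

C16H14Cl2N2O5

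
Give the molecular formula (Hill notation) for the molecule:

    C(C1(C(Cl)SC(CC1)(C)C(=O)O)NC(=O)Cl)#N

Heavy atoms from the SMILES: 9 C, 2 Cl, 2 N, 3 O, 1 S.
Implicit hydrogens by atom environment:
  5 × C: no H
  2 × C: 2 H each → 4
  2 × Cl: no H
  2 × O: no H
  1 × C: 3 H
  1 × C: 1 H
  1 × N: 1 H
  1 × N: no H
  1 × O: 1 H
  1 × S: no H
  Total hydrogens = 10.
Molecular formula: C9H10Cl2N2O3S

C9H10Cl2N2O3S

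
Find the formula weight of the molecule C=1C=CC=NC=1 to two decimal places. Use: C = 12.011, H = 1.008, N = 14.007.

79.10

Molecular formula: C5H5N.
M = 5×12.011 + 5×1.008 + 1×14.007 = 79.10 g/mol.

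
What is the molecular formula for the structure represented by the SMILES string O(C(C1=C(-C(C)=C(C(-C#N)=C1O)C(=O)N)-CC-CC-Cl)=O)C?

C15H17ClN2O4

Heavy atoms from the SMILES: 15 C, 1 Cl, 2 N, 4 O.
Implicit hydrogens by atom environment:
  6 × C (aromatic): no H
  4 × C: 2 H each → 8
  3 × C: no H
  3 × O: no H
  2 × C: 3 H each → 6
  1 × Cl: no H
  1 × N: 2 H
  1 × N: no H
  1 × O: 1 H
  Total hydrogens = 17.
Molecular formula: C15H17ClN2O4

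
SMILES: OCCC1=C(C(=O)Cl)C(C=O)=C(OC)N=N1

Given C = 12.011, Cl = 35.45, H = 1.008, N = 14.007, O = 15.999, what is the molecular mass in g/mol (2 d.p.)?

Molecular formula: C9H9ClN2O4.
M = 9×12.011 + 1×35.45 + 9×1.008 + 2×14.007 + 4×15.999 = 244.63 g/mol.

244.63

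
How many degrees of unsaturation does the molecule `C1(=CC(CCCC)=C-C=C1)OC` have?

4

Molecular formula from the SMILES: C11H16O.
DoU = (2C + 2 + N − H − X)/2 = (2·11 + 2 + 0 − 16 − 0)/2 = 8/2 = 4.
(Structurally: 1 ring(s) + 3 π bond(s) = 4.)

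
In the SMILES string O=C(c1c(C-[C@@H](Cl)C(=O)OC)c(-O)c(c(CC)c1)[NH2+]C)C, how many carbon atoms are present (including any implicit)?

The symbol for carbon appears 15 times in the SMILES. Lowercase c denotes aromatic carbon and counts toward C.

15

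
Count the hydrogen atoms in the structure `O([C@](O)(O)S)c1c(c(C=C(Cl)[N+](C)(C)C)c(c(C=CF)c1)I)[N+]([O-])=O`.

16

Hydrogens are implicit in SMILES; fill each atom to its normal valence:
  5 × C (aromatic): no H
  3 × C: 3 H each → 9
  3 × C: 1 H each → 3
  2 × C: no H
  2 × N (charge +1): no H
  2 × O: 1 H each → 2
  2 × O: no H
  1 × C (aromatic): 1 H
  1 × Cl: no H
  1 × F: no H
  1 × I: no H
  1 × O (charge -1): no H
  1 × S: 1 H
  Total hydrogens = 16.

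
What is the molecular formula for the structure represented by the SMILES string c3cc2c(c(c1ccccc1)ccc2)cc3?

C16H12

Heavy atoms from the SMILES: 16 C.
Implicit hydrogens by atom environment:
  12 × C (aromatic): 1 H each → 12
  4 × C (aromatic): no H
  Total hydrogens = 12.
Molecular formula: C16H12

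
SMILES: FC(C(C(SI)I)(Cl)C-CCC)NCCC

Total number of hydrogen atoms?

Hydrogens are implicit in SMILES; fill each atom to its normal valence:
  5 × C: 2 H each → 10
  2 × C: 3 H each → 6
  2 × C: 1 H each → 2
  2 × I: no H
  1 × C: no H
  1 × Cl: no H
  1 × F: no H
  1 × N: 1 H
  1 × S: no H
  Total hydrogens = 19.

19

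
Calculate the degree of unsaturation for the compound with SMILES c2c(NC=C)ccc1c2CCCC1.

Molecular formula from the SMILES: C12H15N.
DoU = (2C + 2 + N − H − X)/2 = (2·12 + 2 + 1 − 15 − 0)/2 = 12/2 = 6.
(Structurally: 2 ring(s) + 4 π bond(s) = 6.)

6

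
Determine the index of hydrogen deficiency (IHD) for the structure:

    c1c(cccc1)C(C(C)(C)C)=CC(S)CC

5

Molecular formula from the SMILES: C15H22S.
DoU = (2C + 2 + N − H − X)/2 = (2·15 + 2 + 0 − 22 − 0)/2 = 10/2 = 5.
(Structurally: 1 ring(s) + 4 π bond(s) = 5.)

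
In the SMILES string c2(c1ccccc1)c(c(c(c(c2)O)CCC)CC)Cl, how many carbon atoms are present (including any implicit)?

17

The symbol for carbon appears 17 times in the SMILES. Lowercase c denotes aromatic carbon and counts toward C.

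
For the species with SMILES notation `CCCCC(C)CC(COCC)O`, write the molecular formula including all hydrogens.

Heavy atoms from the SMILES: 11 C, 2 O.
Implicit hydrogens by atom environment:
  6 × C: 2 H each → 12
  3 × C: 3 H each → 9
  2 × C: 1 H each → 2
  1 × O: 1 H
  1 × O: no H
  Total hydrogens = 24.
Molecular formula: C11H24O2

C11H24O2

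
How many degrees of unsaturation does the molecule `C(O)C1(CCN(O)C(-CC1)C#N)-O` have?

3

Molecular formula from the SMILES: C8H14N2O3.
DoU = (2C + 2 + N − H − X)/2 = (2·8 + 2 + 2 − 14 − 0)/2 = 6/2 = 3.
(Structurally: 1 ring(s) + 2 π bond(s) = 3.)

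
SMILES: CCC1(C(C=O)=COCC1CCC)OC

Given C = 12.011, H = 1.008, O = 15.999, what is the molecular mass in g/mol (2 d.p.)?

212.29

Molecular formula: C12H20O3.
M = 12×12.011 + 20×1.008 + 3×15.999 = 212.29 g/mol.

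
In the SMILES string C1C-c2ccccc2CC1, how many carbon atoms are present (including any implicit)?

10

The symbol for carbon appears 10 times in the SMILES. Lowercase c denotes aromatic carbon and counts toward C.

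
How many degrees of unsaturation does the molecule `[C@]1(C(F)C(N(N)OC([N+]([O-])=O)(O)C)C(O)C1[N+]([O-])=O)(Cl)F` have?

Molecular formula from the SMILES: C7H11ClF2N4O7.
DoU = (2C + 2 + N − H − X)/2 = (2·7 + 2 + 4 − 11 − 3)/2 = 6/2 = 3.
(Structurally: 1 ring(s) + 2 π bond(s) = 3.)

3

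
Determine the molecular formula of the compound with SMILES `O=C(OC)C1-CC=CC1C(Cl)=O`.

C8H9ClO3

Heavy atoms from the SMILES: 8 C, 1 Cl, 3 O.
Implicit hydrogens by atom environment:
  4 × C: 1 H each → 4
  3 × O: no H
  2 × C: no H
  1 × C: 3 H
  1 × C: 2 H
  1 × Cl: no H
  Total hydrogens = 9.
Molecular formula: C8H9ClO3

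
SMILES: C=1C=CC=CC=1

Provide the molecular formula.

Heavy atoms from the SMILES: 6 C.
Implicit hydrogens by atom environment:
  6 × C (aromatic): 1 H each → 6
  Total hydrogens = 6.
Molecular formula: C6H6

C6H6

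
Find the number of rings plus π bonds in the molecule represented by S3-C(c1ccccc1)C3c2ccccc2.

9

Molecular formula from the SMILES: C14H12S.
DoU = (2C + 2 + N − H − X)/2 = (2·14 + 2 + 0 − 12 − 0)/2 = 18/2 = 9.
(Structurally: 3 ring(s) + 6 π bond(s) = 9.)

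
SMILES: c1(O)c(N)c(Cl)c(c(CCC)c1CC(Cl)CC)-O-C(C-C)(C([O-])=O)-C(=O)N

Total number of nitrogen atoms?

2

The symbol for nitrogen appears 2 times in the SMILES.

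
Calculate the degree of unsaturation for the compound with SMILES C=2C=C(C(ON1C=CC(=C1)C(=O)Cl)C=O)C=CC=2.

9

Molecular formula from the SMILES: C13H10ClNO3.
DoU = (2C + 2 + N − H − X)/2 = (2·13 + 2 + 1 − 10 − 1)/2 = 18/2 = 9.
(Structurally: 2 ring(s) + 7 π bond(s) = 9.)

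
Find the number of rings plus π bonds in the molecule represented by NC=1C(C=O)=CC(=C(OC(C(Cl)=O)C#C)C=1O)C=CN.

Molecular formula from the SMILES: C13H11ClN2O4.
DoU = (2C + 2 + N − H − X)/2 = (2·13 + 2 + 2 − 11 − 1)/2 = 18/2 = 9.
(Structurally: 1 ring(s) + 8 π bond(s) = 9.)

9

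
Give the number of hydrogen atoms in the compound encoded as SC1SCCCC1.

10

Hydrogens are implicit in SMILES; fill each atom to its normal valence:
  4 × C: 2 H each → 8
  1 × C: 1 H
  1 × S: 1 H
  1 × S: no H
  Total hydrogens = 10.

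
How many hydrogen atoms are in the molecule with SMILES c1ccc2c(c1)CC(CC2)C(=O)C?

Hydrogens are implicit in SMILES; fill each atom to its normal valence:
  4 × C (aromatic): 1 H each → 4
  3 × C: 2 H each → 6
  2 × C (aromatic): no H
  1 × C: 3 H
  1 × C: 1 H
  1 × C: no H
  1 × O: no H
  Total hydrogens = 14.

14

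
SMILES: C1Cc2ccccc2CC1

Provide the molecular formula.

C10H12

Heavy atoms from the SMILES: 10 C.
Implicit hydrogens by atom environment:
  4 × C: 2 H each → 8
  4 × C (aromatic): 1 H each → 4
  2 × C (aromatic): no H
  Total hydrogens = 12.
Molecular formula: C10H12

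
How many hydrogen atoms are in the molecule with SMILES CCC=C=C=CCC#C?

10

Hydrogens are implicit in SMILES; fill each atom to its normal valence:
  3 × C: 1 H each → 3
  3 × C: no H
  2 × C: 2 H each → 4
  1 × C: 3 H
  Total hydrogens = 10.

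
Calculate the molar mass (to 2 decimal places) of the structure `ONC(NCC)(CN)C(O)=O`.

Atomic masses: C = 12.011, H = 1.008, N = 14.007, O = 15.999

163.18

Molecular formula: C5H13N3O3.
M = 5×12.011 + 13×1.008 + 3×14.007 + 3×15.999 = 163.18 g/mol.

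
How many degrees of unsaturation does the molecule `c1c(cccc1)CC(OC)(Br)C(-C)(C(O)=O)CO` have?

Molecular formula from the SMILES: C13H17BrO4.
DoU = (2C + 2 + N − H − X)/2 = (2·13 + 2 + 0 − 17 − 1)/2 = 10/2 = 5.
(Structurally: 1 ring(s) + 4 π bond(s) = 5.)

5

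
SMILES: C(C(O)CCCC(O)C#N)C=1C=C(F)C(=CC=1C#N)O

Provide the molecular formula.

C14H15FN2O3

Heavy atoms from the SMILES: 14 C, 1 F, 2 N, 3 O.
Implicit hydrogens by atom environment:
  4 × C: 2 H each → 8
  4 × C (aromatic): no H
  3 × O: 1 H each → 3
  2 × C (aromatic): 1 H each → 2
  2 × C: 1 H each → 2
  2 × C: no H
  2 × N: no H
  1 × F: no H
  Total hydrogens = 15.
Molecular formula: C14H15FN2O3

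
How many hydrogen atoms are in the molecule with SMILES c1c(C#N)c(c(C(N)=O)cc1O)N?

7

Hydrogens are implicit in SMILES; fill each atom to its normal valence:
  4 × C (aromatic): no H
  2 × C (aromatic): 1 H each → 2
  2 × C: no H
  2 × N: 2 H each → 4
  1 × N: no H
  1 × O: 1 H
  1 × O: no H
  Total hydrogens = 7.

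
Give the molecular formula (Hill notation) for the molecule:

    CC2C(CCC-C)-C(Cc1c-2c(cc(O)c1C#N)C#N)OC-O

Heavy atoms from the SMILES: 18 C, 2 N, 3 O.
Implicit hydrogens by atom environment:
  5 × C: 2 H each → 10
  5 × C (aromatic): no H
  3 × C: 1 H each → 3
  2 × C: 3 H each → 6
  2 × C: no H
  2 × N: no H
  2 × O: 1 H each → 2
  1 × C (aromatic): 1 H
  1 × O: no H
  Total hydrogens = 22.
Molecular formula: C18H22N2O3

C18H22N2O3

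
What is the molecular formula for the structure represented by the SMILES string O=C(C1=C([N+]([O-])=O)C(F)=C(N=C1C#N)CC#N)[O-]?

C9H2FN4O4-

Heavy atoms from the SMILES: 9 C, 1 F, 4 N, 4 O.
Implicit hydrogens by atom environment:
  5 × C (aromatic): no H
  3 × C: no H
  2 × N: no H
  2 × O: no H
  2 × O (charge -1): no H
  1 × C: 2 H
  1 × F: no H
  1 × N (aromatic): no H
  1 × N (charge +1): no H
  Total hydrogens = 2.
Net charge -1.
Molecular formula: C9H2FN4O4-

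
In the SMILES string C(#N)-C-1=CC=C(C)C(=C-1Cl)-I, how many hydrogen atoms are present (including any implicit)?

Hydrogens are implicit in SMILES; fill each atom to its normal valence:
  4 × C (aromatic): no H
  2 × C (aromatic): 1 H each → 2
  1 × C: 3 H
  1 × C: no H
  1 × Cl: no H
  1 × I: no H
  1 × N: no H
  Total hydrogens = 5.

5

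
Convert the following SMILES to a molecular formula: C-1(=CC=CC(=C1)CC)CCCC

C12H18

Heavy atoms from the SMILES: 12 C.
Implicit hydrogens by atom environment:
  4 × C: 2 H each → 8
  4 × C (aromatic): 1 H each → 4
  2 × C: 3 H each → 6
  2 × C (aromatic): no H
  Total hydrogens = 18.
Molecular formula: C12H18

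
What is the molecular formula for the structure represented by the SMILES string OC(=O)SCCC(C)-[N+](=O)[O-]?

C5H9NO4S

Heavy atoms from the SMILES: 5 C, 1 N, 4 O, 1 S.
Implicit hydrogens by atom environment:
  2 × C: 2 H each → 4
  2 × O: no H
  1 × C: 3 H
  1 × C: 1 H
  1 × C: no H
  1 × N (charge +1): no H
  1 × O: 1 H
  1 × O (charge -1): no H
  1 × S: no H
  Total hydrogens = 9.
Molecular formula: C5H9NO4S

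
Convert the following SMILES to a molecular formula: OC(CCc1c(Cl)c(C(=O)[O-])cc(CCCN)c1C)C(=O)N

C15H20ClN2O4-

Heavy atoms from the SMILES: 15 C, 1 Cl, 2 N, 4 O.
Implicit hydrogens by atom environment:
  5 × C: 2 H each → 10
  5 × C (aromatic): no H
  2 × C: no H
  2 × N: 2 H each → 4
  2 × O: no H
  1 × C: 3 H
  1 × C (aromatic): 1 H
  1 × C: 1 H
  1 × Cl: no H
  1 × O: 1 H
  1 × O (charge -1): no H
  Total hydrogens = 20.
Net charge -1.
Molecular formula: C15H20ClN2O4-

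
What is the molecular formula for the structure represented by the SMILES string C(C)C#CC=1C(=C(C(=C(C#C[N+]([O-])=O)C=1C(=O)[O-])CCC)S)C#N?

C17H13N2O4S-

Heavy atoms from the SMILES: 17 C, 2 N, 4 O, 1 S.
Implicit hydrogens by atom environment:
  6 × C (aromatic): no H
  6 × C: no H
  3 × C: 2 H each → 6
  2 × C: 3 H each → 6
  2 × O: no H
  2 × O (charge -1): no H
  1 × N: no H
  1 × N (charge +1): no H
  1 × S: 1 H
  Total hydrogens = 13.
Net charge -1.
Molecular formula: C17H13N2O4S-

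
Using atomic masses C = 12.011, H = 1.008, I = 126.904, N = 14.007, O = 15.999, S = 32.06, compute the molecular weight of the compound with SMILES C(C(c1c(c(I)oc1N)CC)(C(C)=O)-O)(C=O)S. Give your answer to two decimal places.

383.20

Molecular formula: C11H14INO4S.
M = 11×12.011 + 14×1.008 + 1×126.904 + 1×14.007 + 4×15.999 + 1×32.06 = 383.20 g/mol.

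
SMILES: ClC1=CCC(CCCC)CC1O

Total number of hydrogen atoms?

17

Hydrogens are implicit in SMILES; fill each atom to its normal valence:
  5 × C: 2 H each → 10
  3 × C: 1 H each → 3
  1 × C: 3 H
  1 × C: no H
  1 × Cl: no H
  1 × O: 1 H
  Total hydrogens = 17.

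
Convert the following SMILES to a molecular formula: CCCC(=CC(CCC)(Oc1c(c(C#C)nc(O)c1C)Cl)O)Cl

C17H21Cl2NO3

Heavy atoms from the SMILES: 17 C, 2 Cl, 1 N, 3 O.
Implicit hydrogens by atom environment:
  5 × C (aromatic): no H
  4 × C: 2 H each → 8
  3 × C: 3 H each → 9
  3 × C: no H
  2 × C: 1 H each → 2
  2 × Cl: no H
  2 × O: 1 H each → 2
  1 × N (aromatic): no H
  1 × O: no H
  Total hydrogens = 21.
Molecular formula: C17H21Cl2NO3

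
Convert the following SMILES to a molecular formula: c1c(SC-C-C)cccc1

C9H12S

Heavy atoms from the SMILES: 9 C, 1 S.
Implicit hydrogens by atom environment:
  5 × C (aromatic): 1 H each → 5
  2 × C: 2 H each → 4
  1 × C: 3 H
  1 × C (aromatic): no H
  1 × S: no H
  Total hydrogens = 12.
Molecular formula: C9H12S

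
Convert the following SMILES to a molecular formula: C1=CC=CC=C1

Heavy atoms from the SMILES: 6 C.
Implicit hydrogens by atom environment:
  6 × C (aromatic): 1 H each → 6
  Total hydrogens = 6.
Molecular formula: C6H6

C6H6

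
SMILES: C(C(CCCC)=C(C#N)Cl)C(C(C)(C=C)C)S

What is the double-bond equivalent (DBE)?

4

Molecular formula from the SMILES: C14H22ClNS.
DoU = (2C + 2 + N − H − X)/2 = (2·14 + 2 + 1 − 22 − 1)/2 = 8/2 = 4.
(Structurally: 0 ring(s) + 4 π bond(s) = 4.)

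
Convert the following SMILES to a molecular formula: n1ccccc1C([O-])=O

Heavy atoms from the SMILES: 6 C, 1 N, 2 O.
Implicit hydrogens by atom environment:
  4 × C (aromatic): 1 H each → 4
  1 × C (aromatic): no H
  1 × C: no H
  1 × N (aromatic): no H
  1 × O: no H
  1 × O (charge -1): no H
  Total hydrogens = 4.
Net charge -1.
Molecular formula: C6H4NO2-

C6H4NO2-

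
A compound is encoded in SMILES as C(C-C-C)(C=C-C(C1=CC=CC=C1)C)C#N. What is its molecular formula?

Heavy atoms from the SMILES: 15 C, 1 N.
Implicit hydrogens by atom environment:
  5 × C (aromatic): 1 H each → 5
  4 × C: 1 H each → 4
  2 × C: 3 H each → 6
  2 × C: 2 H each → 4
  1 × C: no H
  1 × C (aromatic): no H
  1 × N: no H
  Total hydrogens = 19.
Molecular formula: C15H19N

C15H19N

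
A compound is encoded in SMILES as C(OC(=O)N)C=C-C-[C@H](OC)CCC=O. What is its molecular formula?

C10H17NO4

Heavy atoms from the SMILES: 10 C, 1 N, 4 O.
Implicit hydrogens by atom environment:
  4 × C: 2 H each → 8
  4 × C: 1 H each → 4
  4 × O: no H
  1 × C: 3 H
  1 × C: no H
  1 × N: 2 H
  Total hydrogens = 17.
Molecular formula: C10H17NO4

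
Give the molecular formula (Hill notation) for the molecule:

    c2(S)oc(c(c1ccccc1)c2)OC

Heavy atoms from the SMILES: 11 C, 2 O, 1 S.
Implicit hydrogens by atom environment:
  6 × C (aromatic): 1 H each → 6
  4 × C (aromatic): no H
  1 × C: 3 H
  1 × O (aromatic): no H
  1 × O: no H
  1 × S: 1 H
  Total hydrogens = 10.
Molecular formula: C11H10O2S

C11H10O2S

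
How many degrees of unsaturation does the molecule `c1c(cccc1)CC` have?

4

Molecular formula from the SMILES: C8H10.
DoU = (2C + 2 + N − H − X)/2 = (2·8 + 2 + 0 − 10 − 0)/2 = 8/2 = 4.
(Structurally: 1 ring(s) + 3 π bond(s) = 4.)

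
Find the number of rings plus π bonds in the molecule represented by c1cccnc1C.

Molecular formula from the SMILES: C6H7N.
DoU = (2C + 2 + N − H − X)/2 = (2·6 + 2 + 1 − 7 − 0)/2 = 8/2 = 4.
(Structurally: 1 ring(s) + 3 π bond(s) = 4.)

4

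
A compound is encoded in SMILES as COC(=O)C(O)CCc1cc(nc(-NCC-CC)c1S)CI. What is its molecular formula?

Heavy atoms from the SMILES: 15 C, 1 I, 2 N, 3 O, 1 S.
Implicit hydrogens by atom environment:
  6 × C: 2 H each → 12
  4 × C (aromatic): no H
  2 × C: 3 H each → 6
  2 × O: no H
  1 × C (aromatic): 1 H
  1 × C: 1 H
  1 × C: no H
  1 × I: no H
  1 × N: 1 H
  1 × N (aromatic): no H
  1 × O: 1 H
  1 × S: 1 H
  Total hydrogens = 23.
Molecular formula: C15H23IN2O3S

C15H23IN2O3S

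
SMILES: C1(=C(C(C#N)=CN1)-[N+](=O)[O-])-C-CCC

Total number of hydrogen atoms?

Hydrogens are implicit in SMILES; fill each atom to its normal valence:
  3 × C: 2 H each → 6
  3 × C (aromatic): no H
  1 × C: 3 H
  1 × C (aromatic): 1 H
  1 × C: no H
  1 × N (aromatic): 1 H
  1 × N (charge +1): no H
  1 × N: no H
  1 × O: no H
  1 × O (charge -1): no H
  Total hydrogens = 11.

11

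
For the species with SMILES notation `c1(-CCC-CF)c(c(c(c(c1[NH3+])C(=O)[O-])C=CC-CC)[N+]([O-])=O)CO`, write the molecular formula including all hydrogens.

C17H23FN2O5

Heavy atoms from the SMILES: 17 C, 1 F, 2 N, 5 O.
Implicit hydrogens by atom environment:
  7 × C: 2 H each → 14
  6 × C (aromatic): no H
  2 × C: 1 H each → 2
  2 × O: no H
  2 × O (charge -1): no H
  1 × C: 3 H
  1 × C: no H
  1 × F: no H
  1 × N (charge +1): 3 H
  1 × N (charge +1): no H
  1 × O: 1 H
  Total hydrogens = 23.
Molecular formula: C17H23FN2O5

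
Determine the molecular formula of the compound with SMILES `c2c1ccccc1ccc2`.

Heavy atoms from the SMILES: 10 C.
Implicit hydrogens by atom environment:
  8 × C (aromatic): 1 H each → 8
  2 × C (aromatic): no H
  Total hydrogens = 8.
Molecular formula: C10H8

C10H8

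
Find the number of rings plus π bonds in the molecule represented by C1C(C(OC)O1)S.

1

Molecular formula from the SMILES: C4H8O2S.
DoU = (2C + 2 + N − H − X)/2 = (2·4 + 2 + 0 − 8 − 0)/2 = 2/2 = 1.
(Structurally: 1 ring(s) + 0 π bond(s) = 1.)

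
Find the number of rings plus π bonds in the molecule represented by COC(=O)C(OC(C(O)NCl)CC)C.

Molecular formula from the SMILES: C8H16ClNO4.
DoU = (2C + 2 + N − H − X)/2 = (2·8 + 2 + 1 − 16 − 1)/2 = 2/2 = 1.
(Structurally: 0 ring(s) + 1 π bond(s) = 1.)

1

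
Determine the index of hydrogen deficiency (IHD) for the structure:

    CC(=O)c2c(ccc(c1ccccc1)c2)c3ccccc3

Molecular formula from the SMILES: C20H16O.
DoU = (2C + 2 + N − H − X)/2 = (2·20 + 2 + 0 − 16 − 0)/2 = 26/2 = 13.
(Structurally: 3 ring(s) + 10 π bond(s) = 13.)

13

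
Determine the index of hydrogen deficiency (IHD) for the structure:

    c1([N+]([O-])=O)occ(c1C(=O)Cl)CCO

Molecular formula from the SMILES: C7H6ClNO5.
DoU = (2C + 2 + N − H − X)/2 = (2·7 + 2 + 1 − 6 − 1)/2 = 10/2 = 5.
(Structurally: 1 ring(s) + 4 π bond(s) = 5.)

5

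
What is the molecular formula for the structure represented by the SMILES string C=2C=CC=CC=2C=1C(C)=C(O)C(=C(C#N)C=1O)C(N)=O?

Heavy atoms from the SMILES: 15 C, 2 N, 3 O.
Implicit hydrogens by atom environment:
  7 × C (aromatic): no H
  5 × C (aromatic): 1 H each → 5
  2 × C: no H
  2 × O: 1 H each → 2
  1 × C: 3 H
  1 × N: 2 H
  1 × N: no H
  1 × O: no H
  Total hydrogens = 12.
Molecular formula: C15H12N2O3

C15H12N2O3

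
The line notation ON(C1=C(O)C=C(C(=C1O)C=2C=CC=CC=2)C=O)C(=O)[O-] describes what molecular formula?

C14H10NO6-

Heavy atoms from the SMILES: 14 C, 1 N, 6 O.
Implicit hydrogens by atom environment:
  6 × C (aromatic): 1 H each → 6
  6 × C (aromatic): no H
  3 × O: 1 H each → 3
  2 × O: no H
  1 × C: 1 H
  1 × C: no H
  1 × N: no H
  1 × O (charge -1): no H
  Total hydrogens = 10.
Net charge -1.
Molecular formula: C14H10NO6-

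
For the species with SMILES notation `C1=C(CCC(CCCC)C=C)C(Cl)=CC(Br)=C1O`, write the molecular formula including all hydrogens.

Heavy atoms from the SMILES: 1 Br, 15 C, 1 Cl, 1 O.
Implicit hydrogens by atom environment:
  6 × C: 2 H each → 12
  4 × C (aromatic): no H
  2 × C (aromatic): 1 H each → 2
  2 × C: 1 H each → 2
  1 × Br: no H
  1 × C: 3 H
  1 × Cl: no H
  1 × O: 1 H
  Total hydrogens = 20.
Molecular formula: C15H20BrClO

C15H20BrClO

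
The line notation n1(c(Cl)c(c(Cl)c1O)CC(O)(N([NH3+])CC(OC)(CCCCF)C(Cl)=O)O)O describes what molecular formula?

C14H22Cl3FN3O6+

Heavy atoms from the SMILES: 14 C, 3 Cl, 1 F, 3 N, 6 O.
Implicit hydrogens by atom environment:
  6 × C: 2 H each → 12
  4 × C (aromatic): no H
  4 × O: 1 H each → 4
  3 × C: no H
  3 × Cl: no H
  2 × O: no H
  1 × C: 3 H
  1 × F: no H
  1 × N (charge +1): 3 H
  1 × N (aromatic): no H
  1 × N: no H
  Total hydrogens = 22.
Net charge +1.
Molecular formula: C14H22Cl3FN3O6+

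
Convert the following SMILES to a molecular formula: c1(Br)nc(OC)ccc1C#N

C7H5BrN2O

Heavy atoms from the SMILES: 1 Br, 7 C, 2 N, 1 O.
Implicit hydrogens by atom environment:
  3 × C (aromatic): no H
  2 × C (aromatic): 1 H each → 2
  1 × Br: no H
  1 × C: 3 H
  1 × C: no H
  1 × N (aromatic): no H
  1 × N: no H
  1 × O: no H
  Total hydrogens = 5.
Molecular formula: C7H5BrN2O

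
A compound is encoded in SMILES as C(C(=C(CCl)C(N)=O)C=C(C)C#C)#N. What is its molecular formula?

Heavy atoms from the SMILES: 10 C, 1 Cl, 2 N, 1 O.
Implicit hydrogens by atom environment:
  6 × C: no H
  2 × C: 1 H each → 2
  1 × C: 3 H
  1 × C: 2 H
  1 × Cl: no H
  1 × N: 2 H
  1 × N: no H
  1 × O: no H
  Total hydrogens = 9.
Molecular formula: C10H9ClN2O

C10H9ClN2O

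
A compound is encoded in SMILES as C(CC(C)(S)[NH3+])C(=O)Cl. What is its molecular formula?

C5H11ClNOS+

Heavy atoms from the SMILES: 5 C, 1 Cl, 1 N, 1 O, 1 S.
Implicit hydrogens by atom environment:
  2 × C: 2 H each → 4
  2 × C: no H
  1 × C: 3 H
  1 × Cl: no H
  1 × N (charge +1): 3 H
  1 × O: no H
  1 × S: 1 H
  Total hydrogens = 11.
Net charge +1.
Molecular formula: C5H11ClNOS+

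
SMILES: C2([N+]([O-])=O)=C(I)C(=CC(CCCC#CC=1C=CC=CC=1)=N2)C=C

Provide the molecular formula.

Heavy atoms from the SMILES: 18 C, 1 I, 2 N, 2 O.
Implicit hydrogens by atom environment:
  6 × C (aromatic): 1 H each → 6
  5 × C (aromatic): no H
  4 × C: 2 H each → 8
  2 × C: no H
  1 × C: 1 H
  1 × I: no H
  1 × N (aromatic): no H
  1 × N (charge +1): no H
  1 × O: no H
  1 × O (charge -1): no H
  Total hydrogens = 15.
Molecular formula: C18H15IN2O2

C18H15IN2O2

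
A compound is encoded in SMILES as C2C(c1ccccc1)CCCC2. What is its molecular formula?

C12H16

Heavy atoms from the SMILES: 12 C.
Implicit hydrogens by atom environment:
  5 × C: 2 H each → 10
  5 × C (aromatic): 1 H each → 5
  1 × C: 1 H
  1 × C (aromatic): no H
  Total hydrogens = 16.
Molecular formula: C12H16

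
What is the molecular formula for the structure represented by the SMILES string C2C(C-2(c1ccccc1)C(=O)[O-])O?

C10H9O3-

Heavy atoms from the SMILES: 10 C, 3 O.
Implicit hydrogens by atom environment:
  5 × C (aromatic): 1 H each → 5
  2 × C: no H
  1 × C: 2 H
  1 × C: 1 H
  1 × C (aromatic): no H
  1 × O: 1 H
  1 × O: no H
  1 × O (charge -1): no H
  Total hydrogens = 9.
Net charge -1.
Molecular formula: C10H9O3-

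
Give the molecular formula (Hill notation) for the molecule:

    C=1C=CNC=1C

Heavy atoms from the SMILES: 5 C, 1 N.
Implicit hydrogens by atom environment:
  3 × C (aromatic): 1 H each → 3
  1 × C: 3 H
  1 × C (aromatic): no H
  1 × N (aromatic): 1 H
  Total hydrogens = 7.
Molecular formula: C5H7N

C5H7N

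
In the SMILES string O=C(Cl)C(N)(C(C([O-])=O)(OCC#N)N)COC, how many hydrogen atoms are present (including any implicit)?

11

Hydrogens are implicit in SMILES; fill each atom to its normal valence:
  5 × C: no H
  4 × O: no H
  2 × C: 2 H each → 4
  2 × N: 2 H each → 4
  1 × C: 3 H
  1 × Cl: no H
  1 × N: no H
  1 × O (charge -1): no H
  Total hydrogens = 11.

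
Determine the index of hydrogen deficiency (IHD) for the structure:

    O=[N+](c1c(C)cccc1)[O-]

Molecular formula from the SMILES: C7H7NO2.
DoU = (2C + 2 + N − H − X)/2 = (2·7 + 2 + 1 − 7 − 0)/2 = 10/2 = 5.
(Structurally: 1 ring(s) + 4 π bond(s) = 5.)

5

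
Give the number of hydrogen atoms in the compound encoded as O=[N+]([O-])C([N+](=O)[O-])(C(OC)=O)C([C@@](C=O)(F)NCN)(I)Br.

Hydrogens are implicit in SMILES; fill each atom to its normal valence:
  5 × O: no H
  4 × C: no H
  2 × N (charge +1): no H
  2 × O (charge -1): no H
  1 × Br: no H
  1 × C: 3 H
  1 × C: 2 H
  1 × C: 1 H
  1 × F: no H
  1 × I: no H
  1 × N: 2 H
  1 × N: 1 H
  Total hydrogens = 9.

9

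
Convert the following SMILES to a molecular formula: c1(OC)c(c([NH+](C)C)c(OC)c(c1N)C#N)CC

C13H20N3O2+

Heavy atoms from the SMILES: 13 C, 3 N, 2 O.
Implicit hydrogens by atom environment:
  6 × C (aromatic): no H
  5 × C: 3 H each → 15
  2 × O: no H
  1 × C: 2 H
  1 × C: no H
  1 × N: 2 H
  1 × N (charge +1): 1 H
  1 × N: no H
  Total hydrogens = 20.
Net charge +1.
Molecular formula: C13H20N3O2+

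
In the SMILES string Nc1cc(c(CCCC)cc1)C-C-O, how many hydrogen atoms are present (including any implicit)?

19

Hydrogens are implicit in SMILES; fill each atom to its normal valence:
  5 × C: 2 H each → 10
  3 × C (aromatic): 1 H each → 3
  3 × C (aromatic): no H
  1 × C: 3 H
  1 × N: 2 H
  1 × O: 1 H
  Total hydrogens = 19.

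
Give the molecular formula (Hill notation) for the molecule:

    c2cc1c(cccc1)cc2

C10H8

Heavy atoms from the SMILES: 10 C.
Implicit hydrogens by atom environment:
  8 × C (aromatic): 1 H each → 8
  2 × C (aromatic): no H
  Total hydrogens = 8.
Molecular formula: C10H8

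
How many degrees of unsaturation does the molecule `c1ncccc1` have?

4

Molecular formula from the SMILES: C5H5N.
DoU = (2C + 2 + N − H − X)/2 = (2·5 + 2 + 1 − 5 − 0)/2 = 8/2 = 4.
(Structurally: 1 ring(s) + 3 π bond(s) = 4.)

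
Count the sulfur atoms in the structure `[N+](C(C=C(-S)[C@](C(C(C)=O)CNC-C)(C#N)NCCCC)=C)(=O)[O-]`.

The symbol for sulfur appears 1 time in the SMILES.

1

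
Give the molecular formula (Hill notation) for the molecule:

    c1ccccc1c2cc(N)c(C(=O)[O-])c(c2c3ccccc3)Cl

Heavy atoms from the SMILES: 19 C, 1 Cl, 1 N, 2 O.
Implicit hydrogens by atom environment:
  11 × C (aromatic): 1 H each → 11
  7 × C (aromatic): no H
  1 × C: no H
  1 × Cl: no H
  1 × N: 2 H
  1 × O: no H
  1 × O (charge -1): no H
  Total hydrogens = 13.
Net charge -1.
Molecular formula: C19H13ClNO2-

C19H13ClNO2-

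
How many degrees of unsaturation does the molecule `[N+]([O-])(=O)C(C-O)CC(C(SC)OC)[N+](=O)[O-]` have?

2

Molecular formula from the SMILES: C7H14N2O6S.
DoU = (2C + 2 + N − H − X)/2 = (2·7 + 2 + 2 − 14 − 0)/2 = 4/2 = 2.
(Structurally: 0 ring(s) + 2 π bond(s) = 2.)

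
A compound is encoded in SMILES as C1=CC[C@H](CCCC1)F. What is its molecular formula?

Heavy atoms from the SMILES: 8 C, 1 F.
Implicit hydrogens by atom environment:
  5 × C: 2 H each → 10
  3 × C: 1 H each → 3
  1 × F: no H
  Total hydrogens = 13.
Molecular formula: C8H13F

C8H13F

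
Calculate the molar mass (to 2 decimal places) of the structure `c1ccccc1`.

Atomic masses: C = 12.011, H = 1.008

78.11

Molecular formula: C6H6.
M = 6×12.011 + 6×1.008 = 78.11 g/mol.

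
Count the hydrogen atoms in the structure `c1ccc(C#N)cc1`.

Hydrogens are implicit in SMILES; fill each atom to its normal valence:
  5 × C (aromatic): 1 H each → 5
  1 × C (aromatic): no H
  1 × C: no H
  1 × N: no H
  Total hydrogens = 5.

5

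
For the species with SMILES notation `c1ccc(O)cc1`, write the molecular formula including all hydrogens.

Heavy atoms from the SMILES: 6 C, 1 O.
Implicit hydrogens by atom environment:
  5 × C (aromatic): 1 H each → 5
  1 × C (aromatic): no H
  1 × O: 1 H
  Total hydrogens = 6.
Molecular formula: C6H6O

C6H6O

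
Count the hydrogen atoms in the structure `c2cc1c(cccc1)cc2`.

Hydrogens are implicit in SMILES; fill each atom to its normal valence:
  8 × C (aromatic): 1 H each → 8
  2 × C (aromatic): no H
  Total hydrogens = 8.

8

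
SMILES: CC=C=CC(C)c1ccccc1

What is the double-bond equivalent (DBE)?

Molecular formula from the SMILES: C12H14.
DoU = (2C + 2 + N − H − X)/2 = (2·12 + 2 + 0 − 14 − 0)/2 = 12/2 = 6.
(Structurally: 1 ring(s) + 5 π bond(s) = 6.)

6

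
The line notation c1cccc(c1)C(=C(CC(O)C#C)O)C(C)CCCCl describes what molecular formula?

C17H21ClO2

Heavy atoms from the SMILES: 17 C, 1 Cl, 2 O.
Implicit hydrogens by atom environment:
  5 × C (aromatic): 1 H each → 5
  4 × C: 2 H each → 8
  3 × C: 1 H each → 3
  3 × C: no H
  2 × O: 1 H each → 2
  1 × C: 3 H
  1 × C (aromatic): no H
  1 × Cl: no H
  Total hydrogens = 21.
Molecular formula: C17H21ClO2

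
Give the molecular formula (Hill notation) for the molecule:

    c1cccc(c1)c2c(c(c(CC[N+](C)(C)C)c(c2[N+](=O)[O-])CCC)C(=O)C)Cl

C22H28ClN2O3+

Heavy atoms from the SMILES: 22 C, 1 Cl, 2 N, 3 O.
Implicit hydrogens by atom environment:
  7 × C (aromatic): no H
  5 × C: 3 H each → 15
  5 × C (aromatic): 1 H each → 5
  4 × C: 2 H each → 8
  2 × N (charge +1): no H
  2 × O: no H
  1 × C: no H
  1 × Cl: no H
  1 × O (charge -1): no H
  Total hydrogens = 28.
Net charge +1.
Molecular formula: C22H28ClN2O3+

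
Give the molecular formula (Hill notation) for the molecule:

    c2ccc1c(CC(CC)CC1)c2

Heavy atoms from the SMILES: 12 C.
Implicit hydrogens by atom environment:
  4 × C: 2 H each → 8
  4 × C (aromatic): 1 H each → 4
  2 × C (aromatic): no H
  1 × C: 3 H
  1 × C: 1 H
  Total hydrogens = 16.
Molecular formula: C12H16

C12H16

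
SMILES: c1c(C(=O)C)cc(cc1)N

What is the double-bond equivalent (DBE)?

5

Molecular formula from the SMILES: C8H9NO.
DoU = (2C + 2 + N − H − X)/2 = (2·8 + 2 + 1 − 9 − 0)/2 = 10/2 = 5.
(Structurally: 1 ring(s) + 4 π bond(s) = 5.)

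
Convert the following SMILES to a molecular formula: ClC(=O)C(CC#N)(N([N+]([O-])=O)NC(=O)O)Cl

C5H4Cl2N4O5

Heavy atoms from the SMILES: 5 C, 2 Cl, 4 N, 5 O.
Implicit hydrogens by atom environment:
  4 × C: no H
  3 × O: no H
  2 × Cl: no H
  2 × N: no H
  1 × C: 2 H
  1 × N: 1 H
  1 × N (charge +1): no H
  1 × O: 1 H
  1 × O (charge -1): no H
  Total hydrogens = 4.
Molecular formula: C5H4Cl2N4O5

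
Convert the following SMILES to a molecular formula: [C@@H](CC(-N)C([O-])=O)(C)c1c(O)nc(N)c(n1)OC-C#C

C12H15N4O4-

Heavy atoms from the SMILES: 12 C, 4 N, 4 O.
Implicit hydrogens by atom environment:
  4 × C (aromatic): no H
  3 × C: 1 H each → 3
  2 × C: 2 H each → 4
  2 × C: no H
  2 × N: 2 H each → 4
  2 × N (aromatic): no H
  2 × O: no H
  1 × C: 3 H
  1 × O: 1 H
  1 × O (charge -1): no H
  Total hydrogens = 15.
Net charge -1.
Molecular formula: C12H15N4O4-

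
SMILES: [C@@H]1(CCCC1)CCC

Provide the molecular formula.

Heavy atoms from the SMILES: 8 C.
Implicit hydrogens by atom environment:
  6 × C: 2 H each → 12
  1 × C: 3 H
  1 × C: 1 H
  Total hydrogens = 16.
Molecular formula: C8H16

C8H16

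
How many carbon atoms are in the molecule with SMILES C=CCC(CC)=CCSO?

8

The symbol for carbon appears 8 times in the SMILES.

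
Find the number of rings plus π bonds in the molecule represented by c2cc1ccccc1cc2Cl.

Molecular formula from the SMILES: C10H7Cl.
DoU = (2C + 2 + N − H − X)/2 = (2·10 + 2 + 0 − 7 − 1)/2 = 14/2 = 7.
(Structurally: 2 ring(s) + 5 π bond(s) = 7.)

7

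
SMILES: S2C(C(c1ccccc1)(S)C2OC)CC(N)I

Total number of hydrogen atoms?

Hydrogens are implicit in SMILES; fill each atom to its normal valence:
  5 × C (aromatic): 1 H each → 5
  3 × C: 1 H each → 3
  1 × C: 3 H
  1 × C: 2 H
  1 × C: no H
  1 × C (aromatic): no H
  1 × I: no H
  1 × N: 2 H
  1 × O: no H
  1 × S: 1 H
  1 × S: no H
  Total hydrogens = 16.

16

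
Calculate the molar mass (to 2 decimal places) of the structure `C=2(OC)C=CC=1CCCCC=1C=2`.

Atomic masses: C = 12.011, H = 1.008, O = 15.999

162.23

Molecular formula: C11H14O.
M = 11×12.011 + 14×1.008 + 1×15.999 = 162.23 g/mol.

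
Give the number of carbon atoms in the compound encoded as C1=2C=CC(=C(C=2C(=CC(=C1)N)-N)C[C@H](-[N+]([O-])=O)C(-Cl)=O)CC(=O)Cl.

The symbol for carbon appears 15 times in the SMILES. (Cl is a single chlorine, not C + l.)

15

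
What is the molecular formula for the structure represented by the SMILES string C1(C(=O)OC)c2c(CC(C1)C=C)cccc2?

Heavy atoms from the SMILES: 14 C, 2 O.
Implicit hydrogens by atom environment:
  4 × C (aromatic): 1 H each → 4
  3 × C: 2 H each → 6
  3 × C: 1 H each → 3
  2 × C (aromatic): no H
  2 × O: no H
  1 × C: 3 H
  1 × C: no H
  Total hydrogens = 16.
Molecular formula: C14H16O2

C14H16O2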